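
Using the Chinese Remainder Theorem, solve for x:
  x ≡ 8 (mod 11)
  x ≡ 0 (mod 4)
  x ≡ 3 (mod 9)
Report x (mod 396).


Moduli 11, 4, 9 are pairwise coprime; by CRT there is a unique solution modulo M = 11 · 4 · 9 = 396.
Solve pairwise, accumulating the modulus:
  Start with x ≡ 8 (mod 11).
  Combine with x ≡ 0 (mod 4): since gcd(11, 4) = 1, we get a unique residue mod 44.
    Write x = 8 + 11·t and substitute into x ≡ 0 (mod 4): 11·t ≡ 0 − 8 = -8 (mod 4).
    Reduce coefficients mod 4: 3·t ≡ 0 (mod 4).
    The inverse of 3 mod 4 is 3 (since 3·3 = 9 = 2·4 + 1), so t ≡ 3·0 = 0 ≡ 0 (mod 4).
    Then x = 8 + 11·0 = 8, valid modulo lcm(11, 4) = 44: x ≡ 8 (mod 44).
  Combine with x ≡ 3 (mod 9): since gcd(44, 9) = 1, we get a unique residue mod 396.
    Write x = 8 + 44·t and substitute into x ≡ 3 (mod 9): 44·t ≡ 3 − 8 = -5 (mod 9).
    Reduce coefficients mod 9: 8·t ≡ 4 (mod 9).
    The inverse of 8 mod 9 is 8 (since 8·8 = 64 = 7·9 + 1), so t ≡ 8·4 = 32 ≡ 5 (mod 9).
    Then x = 8 + 44·5 = 228, valid modulo lcm(44, 9) = 396: x ≡ 228 (mod 396).
Verify: 228 mod 11 = 8 ✓, 228 mod 4 = 0 ✓, 228 mod 9 = 3 ✓.

x ≡ 228 (mod 396).


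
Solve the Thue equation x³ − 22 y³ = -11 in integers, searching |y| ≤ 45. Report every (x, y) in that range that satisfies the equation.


The equation is x³ - 22y³ = -11. For fixed y, x³ = 22·y³ − 11, so a solution requires the RHS to be a perfect cube.
Strategy: iterate y from -45 to 45, compute RHS = 22·y³ − 11, and check whether it is a (positive or negative) perfect cube.
Check small values of y:
  y = 0: RHS = -11 is not a perfect cube.
  y = 1: RHS = 11 is not a perfect cube.
  y = -1: RHS = -33 is not a perfect cube.
  y = 2: RHS = 165 is not a perfect cube.
  y = -2: RHS = -187 is not a perfect cube.
  y = 3: RHS = 583 is not a perfect cube.
  y = -3: RHS = -605 is not a perfect cube.
Continuing the search up to |y| = 45 finds no solutions either.
No (x, y) in the scanned range satisfies the equation.

No integer solutions with |y| ≤ 45.


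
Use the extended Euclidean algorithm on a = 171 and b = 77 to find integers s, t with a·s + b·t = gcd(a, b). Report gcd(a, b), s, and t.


Euclidean algorithm on (171, 77) — divide until remainder is 0:
  171 = 2 · 77 + 17
  77 = 4 · 17 + 9
  17 = 1 · 9 + 8
  9 = 1 · 8 + 1
  8 = 8 · 1 + 0
gcd(171, 77) = 1.
Track Bezout coefficients alongside the remainders: start with r₀ = 171 = a·1 + b·0 (s = 1, t = 0) and r₁ = 77 = a·0 + b·1 (s = 0, t = 1); each new remainder r_{k+1} = r_{k-1} − q_k·r_k inherits s_{k+1} = s_{k-1} − q_k·s_k, t_{k+1} = t_{k-1} − q_k·t_k, so r_k = a·s_k + b·t_k at every step:
  q = 2: r = 17, s = 1 − 2·0 = 1, t = 0 − 2·1 = -2  (check: 171·1 + 77·(-2) = 17)
  q = 4: r = 9, s = 0 − 4·1 = -4, t = 1 − 4·(-2) = 9  (check: 171·(-4) + 77·9 = 9)
  q = 1: r = 8, s = 1 − 1·(-4) = 5, t = -2 − 1·9 = -11  (check: 171·5 + 77·(-11) = 8)
  q = 1: r = 1, s = -4 − 1·5 = -9, t = 9 − 1·(-11) = 20  (check: 171·(-9) + 77·20 = 1)
The row with r = 1 (the gcd) gives the Bezout coefficients s = -9, t = 20.
Result: 171 · (-9) + 77 · (20) = 1.

gcd(171, 77) = 1; s = -9, t = 20 (check: 171·(-9) + 77·20 = 1).


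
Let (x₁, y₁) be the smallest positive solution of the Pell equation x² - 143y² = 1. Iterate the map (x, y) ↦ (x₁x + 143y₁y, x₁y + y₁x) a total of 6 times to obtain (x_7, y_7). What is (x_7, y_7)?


Step 1: Find the fundamental solution (x₁, y₁) of x² - 143y² = 1.
  Expand √143 as a continued fraction. a₀ = ⌊√143⌋ = 11; iterate m_{k+1} = d_k·a_k − m_k, d_{k+1} = (143 − m_{k+1}²)/d_k, a_{k+1} = ⌊(a₀ + m_{k+1})/d_{k+1}⌋ (starting m₀ = 0, d₀ = 1), with convergents p_k = a_k·p_{k-1} + p_{k-2}, q_k = a_k·q_{k-1} + q_{k-2} (p₋₁ = 1, q₋₁ = 0):
  k = 0: a₀ = 11; p₀/q₀ = 11/1; p₀² − 143·q₀² = 121 − 143 = -22.
  k = 1: m = 11, d = 22, a = ⌊(11 + 11)/22⌋ = 1; p/q = (1·11 + 1)/(1·1 + 0) = 12/1; p² − 143·q² = 144 − 143 = 1.
  The first convergent with p² − 143·q² = 1 gives the fundamental solution (x₁, y₁) = (12, 1).
Step 2: Apply the recurrence (x_{n+1}, y_{n+1}) = (x₁x_n + 143y₁y_n, x₁y_n + y₁x_n) repeatedly.
  From (x_1, y_1) = (12, 1): x_2 = 12·12 + 143·1·1 = 287; y_2 = 12·1 + 1·12 = 24.
  From (x_2, y_2) = (287, 24): x_3 = 12·287 + 143·1·24 = 6876; y_3 = 12·24 + 1·287 = 575.
  From (x_3, y_3) = (6876, 575): x_4 = 12·6876 + 143·1·575 = 164737; y_4 = 12·575 + 1·6876 = 13776.
  From (x_4, y_4) = (164737, 13776): x_5 = 12·164737 + 143·1·13776 = 3946812; y_5 = 12·13776 + 1·164737 = 330049.
  From (x_5, y_5) = (3946812, 330049): x_6 = 12·3946812 + 143·1·330049 = 94558751; y_6 = 12·330049 + 1·3946812 = 7907400.
  From (x_6, y_6) = (94558751, 7907400): x_7 = 12·94558751 + 143·1·7907400 = 2265463212; y_7 = 12·7907400 + 1·94558751 = 189447551.
Step 3: Verify x_7² - 143·y_7² = 5132323564925356944 - 5132323564925356943 = 1 (should be 1). ✓

(x_1, y_1) = (12, 1); (x_7, y_7) = (2265463212, 189447551).


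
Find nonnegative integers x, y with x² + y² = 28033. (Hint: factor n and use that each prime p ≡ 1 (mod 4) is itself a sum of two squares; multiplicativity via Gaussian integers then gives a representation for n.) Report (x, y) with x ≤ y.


Step 1: Factor n = 28033 = 17^2 · 97.
Step 2: Check the mod-4 condition on each prime factor: 17 ≡ 1 (mod 4), exponent 2; 97 ≡ 1 (mod 4), exponent 1.
All primes ≡ 3 (mod 4) appear to even exponent (or don't appear), so by the two-squares theorem n IS expressible as a sum of two squares.
Step 3: Build a representation. Here n = 17 · 17 · 97 is a product of primes ≡ 1 (mod 4). Each prime p ≡ 1 (mod 4) is itself a sum of two squares; find a² by testing p − a² for a perfect square:
  17: 17 − 1² = 16 = 4² ⇒ 17 = 1² + 4².
  97: 97 − 1² = 96, 97 − 2² = 93, 97 − 3² = 88, 97 − 4² = 81 = 9² ⇒ 97 = 4² + 9².
  Combine using the Brahmagupta–Fibonacci identity (a² + b²)(c² + d²) = (ac − bd)² + (ad + bc)² = (ac + bd)² + (ad − bc)²:
  17 · 17 = 289: from (1² + 4²)(1² + 4²), take (1·1 − 4·4, 1·4 + 4·1) = (1 − 16, 4 + 4) = (-15, 8); dropping signs (only squares matter) gives (15, 8); check 15² + 8² = 225 + 64 = 289 ✓.
  289 · 97 = 28033: from (15² + 8²)(4² + 9²), take (15·4 − 8·9, 15·9 + 8·4) = (60 − 72, 135 + 32) = (-12, 167); dropping signs (only squares matter) gives (12, 167); check 12² + 167² = 144 + 27889 = 28033 ✓.
Step 4: Order so x ≤ y and verify: 12² + 167² = 144 + 27889 = 28033 = n. ✓

n = 28033 = 12² + 167² (one valid representation with x ≤ y).


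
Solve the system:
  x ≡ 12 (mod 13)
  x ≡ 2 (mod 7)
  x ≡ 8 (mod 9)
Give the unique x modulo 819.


Moduli 13, 7, 9 are pairwise coprime; by CRT there is a unique solution modulo M = 13 · 7 · 9 = 819.
Solve pairwise, accumulating the modulus:
  Start with x ≡ 12 (mod 13).
  Combine with x ≡ 2 (mod 7): since gcd(13, 7) = 1, we get a unique residue mod 91.
    Write x = 12 + 13·t and substitute into x ≡ 2 (mod 7): 13·t ≡ 2 − 12 = -10 (mod 7).
    Reduce coefficients mod 7: 6·t ≡ 4 (mod 7).
    The inverse of 6 mod 7 is 6 (since 6·6 = 36 = 5·7 + 1), so t ≡ 6·4 = 24 ≡ 3 (mod 7).
    Then x = 12 + 13·3 = 51, valid modulo lcm(13, 7) = 91: x ≡ 51 (mod 91).
  Combine with x ≡ 8 (mod 9): since gcd(91, 9) = 1, we get a unique residue mod 819.
    Write x = 51 + 91·t and substitute into x ≡ 8 (mod 9): 91·t ≡ 8 − 51 = -43 (mod 9).
    Reduce coefficients mod 9: 1·t ≡ 2 (mod 9).
    So t ≡ 2 (mod 9).
    Then x = 51 + 91·2 = 233, valid modulo lcm(91, 9) = 819: x ≡ 233 (mod 819).
Verify: 233 mod 13 = 12 ✓, 233 mod 7 = 2 ✓, 233 mod 9 = 8 ✓.

x ≡ 233 (mod 819).


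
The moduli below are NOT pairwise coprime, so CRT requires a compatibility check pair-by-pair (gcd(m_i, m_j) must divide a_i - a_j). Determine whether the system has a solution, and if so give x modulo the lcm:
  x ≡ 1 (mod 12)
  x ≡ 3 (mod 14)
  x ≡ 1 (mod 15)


Moduli 12, 14, 15 are not pairwise coprime, so CRT works modulo lcm(m_i) when all pairwise compatibility conditions hold.
Pairwise compatibility: gcd(m_i, m_j) must divide a_i - a_j for every pair.
Merge one congruence at a time:
  Start: x ≡ 1 (mod 12).
  Combine with x ≡ 3 (mod 14): gcd(12, 14) = 2; 3 - 1 = 2, which IS divisible by 2, so compatible.
    Write x = 1 + 12·t and substitute into x ≡ 3 (mod 14): 12·t ≡ 3 − 1 = 2 (mod 14).
    Divide the congruence (and modulus) by g = 2: 6·t ≡ 1 (mod 7).
    The inverse of 6 mod 7 is 6 (since 6·6 = 36 = 5·7 + 1), so t ≡ 6·1 = 6 ≡ 6 (mod 7).
    Then x = 1 + 12·6 = 73, valid modulo lcm(12, 14) = 84: x ≡ 73 (mod 84).
  Combine with x ≡ 1 (mod 15): gcd(84, 15) = 3; 1 - 73 = -72, which IS divisible by 3, so compatible.
    Write x = 73 + 84·t and substitute into x ≡ 1 (mod 15): 84·t ≡ 1 − 73 = -72 (mod 15).
    Divide the congruence (and modulus) by g = 3: 28·t ≡ -24 (mod 5).
    Reduce coefficients mod 5: 3·t ≡ 1 (mod 5).
    The inverse of 3 mod 5 is 2 (since 3·2 = 6 = 1·5 + 1), so t ≡ 2·1 = 2 ≡ 2 (mod 5).
    Then x = 73 + 84·2 = 241, valid modulo lcm(84, 15) = 420: x ≡ 241 (mod 420).
Verify: 241 mod 12 = 1, 241 mod 14 = 3, 241 mod 15 = 1.

x ≡ 241 (mod 420).


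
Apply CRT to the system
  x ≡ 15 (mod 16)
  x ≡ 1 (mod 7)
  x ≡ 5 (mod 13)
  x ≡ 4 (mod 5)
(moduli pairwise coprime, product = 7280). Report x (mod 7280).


Product of moduli M = 16 · 7 · 13 · 5 = 7280.
Merge one congruence at a time:
  Start: x ≡ 15 (mod 16).
  Combine with x ≡ 1 (mod 7); new modulus lcm = 112.
    Write x = 15 + 16·t and substitute into x ≡ 1 (mod 7): 16·t ≡ 1 − 15 = -14 (mod 7).
    Reduce coefficients mod 7: 2·t ≡ 0 (mod 7).
    The inverse of 2 mod 7 is 4 (since 2·4 = 8 = 1·7 + 1), so t ≡ 4·0 = 0 ≡ 0 (mod 7).
    Then x = 15 + 16·0 = 15, valid modulo lcm(16, 7) = 112: x ≡ 15 (mod 112).
  Combine with x ≡ 5 (mod 13); new modulus lcm = 1456.
    Write x = 15 + 112·t and substitute into x ≡ 5 (mod 13): 112·t ≡ 5 − 15 = -10 (mod 13).
    Reduce coefficients mod 13: 8·t ≡ 3 (mod 13).
    The inverse of 8 mod 13 is 5 (since 8·5 = 40 = 3·13 + 1), so t ≡ 5·3 = 15 ≡ 2 (mod 13).
    Then x = 15 + 112·2 = 239, valid modulo lcm(112, 13) = 1456: x ≡ 239 (mod 1456).
  Combine with x ≡ 4 (mod 5); new modulus lcm = 7280.
    Write x = 239 + 1456·t and substitute into x ≡ 4 (mod 5): 1456·t ≡ 4 − 239 = -235 (mod 5).
    Reduce coefficients mod 5: 1·t ≡ 0 (mod 5).
    So t ≡ 0 (mod 5).
    Then x = 239 + 1456·0 = 239, valid modulo lcm(1456, 5) = 7280: x ≡ 239 (mod 7280).
Verify against each original: 239 mod 16 = 15, 239 mod 7 = 1, 239 mod 13 = 5, 239 mod 5 = 4.

x ≡ 239 (mod 7280).


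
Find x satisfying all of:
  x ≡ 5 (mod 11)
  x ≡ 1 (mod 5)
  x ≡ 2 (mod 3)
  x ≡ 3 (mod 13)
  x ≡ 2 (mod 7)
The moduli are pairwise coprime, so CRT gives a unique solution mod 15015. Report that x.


Product of moduli M = 11 · 5 · 3 · 13 · 7 = 15015.
Merge one congruence at a time:
  Start: x ≡ 5 (mod 11).
  Combine with x ≡ 1 (mod 5); new modulus lcm = 55.
    Write x = 5 + 11·t and substitute into x ≡ 1 (mod 5): 11·t ≡ 1 − 5 = -4 (mod 5).
    Reduce coefficients mod 5: 1·t ≡ 1 (mod 5).
    So t ≡ 1 (mod 5).
    Then x = 5 + 11·1 = 16, valid modulo lcm(11, 5) = 55: x ≡ 16 (mod 55).
  Combine with x ≡ 2 (mod 3); new modulus lcm = 165.
    Write x = 16 + 55·t and substitute into x ≡ 2 (mod 3): 55·t ≡ 2 − 16 = -14 (mod 3).
    Reduce coefficients mod 3: 1·t ≡ 1 (mod 3).
    So t ≡ 1 (mod 3).
    Then x = 16 + 55·1 = 71, valid modulo lcm(55, 3) = 165: x ≡ 71 (mod 165).
  Combine with x ≡ 3 (mod 13); new modulus lcm = 2145.
    Write x = 71 + 165·t and substitute into x ≡ 3 (mod 13): 165·t ≡ 3 − 71 = -68 (mod 13).
    Reduce coefficients mod 13: 9·t ≡ 10 (mod 13).
    The inverse of 9 mod 13 is 3 (since 9·3 = 27 = 2·13 + 1), so t ≡ 3·10 = 30 ≡ 4 (mod 13).
    Then x = 71 + 165·4 = 731, valid modulo lcm(165, 13) = 2145: x ≡ 731 (mod 2145).
  Combine with x ≡ 2 (mod 7); new modulus lcm = 15015.
    Write x = 731 + 2145·t and substitute into x ≡ 2 (mod 7): 2145·t ≡ 2 − 731 = -729 (mod 7).
    Reduce coefficients mod 7: 3·t ≡ 6 (mod 7).
    The inverse of 3 mod 7 is 5 (since 3·5 = 15 = 2·7 + 1), so t ≡ 5·6 = 30 ≡ 2 (mod 7).
    Then x = 731 + 2145·2 = 5021, valid modulo lcm(2145, 7) = 15015: x ≡ 5021 (mod 15015).
Verify against each original: 5021 mod 11 = 5, 5021 mod 5 = 1, 5021 mod 3 = 2, 5021 mod 13 = 3, 5021 mod 7 = 2.

x ≡ 5021 (mod 15015).


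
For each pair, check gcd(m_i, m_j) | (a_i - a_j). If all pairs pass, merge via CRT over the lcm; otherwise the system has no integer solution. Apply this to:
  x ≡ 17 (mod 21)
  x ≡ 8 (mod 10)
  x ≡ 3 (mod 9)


Moduli 21, 10, 9 are not pairwise coprime, so CRT works modulo lcm(m_i) when all pairwise compatibility conditions hold.
Pairwise compatibility: gcd(m_i, m_j) must divide a_i - a_j for every pair.
Merge one congruence at a time:
  Start: x ≡ 17 (mod 21).
  Combine with x ≡ 8 (mod 10): gcd(21, 10) = 1; 8 - 17 = -9, which IS divisible by 1, so compatible.
    Write x = 17 + 21·t and substitute into x ≡ 8 (mod 10): 21·t ≡ 8 − 17 = -9 (mod 10).
    Reduce coefficients mod 10: 1·t ≡ 1 (mod 10).
    So t ≡ 1 (mod 10).
    Then x = 17 + 21·1 = 38, valid modulo lcm(21, 10) = 210: x ≡ 38 (mod 210).
  Combine with x ≡ 3 (mod 9): gcd(210, 9) = 3, and 3 - 38 = -35 is NOT divisible by 3.
    ⇒ system is inconsistent (no integer solution).

No solution (the system is inconsistent).


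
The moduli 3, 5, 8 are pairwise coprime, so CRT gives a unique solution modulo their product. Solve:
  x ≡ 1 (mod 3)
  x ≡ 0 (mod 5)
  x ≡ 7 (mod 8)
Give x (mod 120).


Moduli 3, 5, 8 are pairwise coprime; by CRT there is a unique solution modulo M = 3 · 5 · 8 = 120.
Solve pairwise, accumulating the modulus:
  Start with x ≡ 1 (mod 3).
  Combine with x ≡ 0 (mod 5): since gcd(3, 5) = 1, we get a unique residue mod 15.
    Write x = 1 + 3·t and substitute into x ≡ 0 (mod 5): 3·t ≡ 0 − 1 = -1 (mod 5).
    Reduce coefficients mod 5: 3·t ≡ 4 (mod 5).
    The inverse of 3 mod 5 is 2 (since 3·2 = 6 = 1·5 + 1), so t ≡ 2·4 = 8 ≡ 3 (mod 5).
    Then x = 1 + 3·3 = 10, valid modulo lcm(3, 5) = 15: x ≡ 10 (mod 15).
  Combine with x ≡ 7 (mod 8): since gcd(15, 8) = 1, we get a unique residue mod 120.
    Write x = 10 + 15·t and substitute into x ≡ 7 (mod 8): 15·t ≡ 7 − 10 = -3 (mod 8).
    Reduce coefficients mod 8: 7·t ≡ 5 (mod 8).
    The inverse of 7 mod 8 is 7 (since 7·7 = 49 = 6·8 + 1), so t ≡ 7·5 = 35 ≡ 3 (mod 8).
    Then x = 10 + 15·3 = 55, valid modulo lcm(15, 8) = 120: x ≡ 55 (mod 120).
Verify: 55 mod 3 = 1 ✓, 55 mod 5 = 0 ✓, 55 mod 8 = 7 ✓.

x ≡ 55 (mod 120).


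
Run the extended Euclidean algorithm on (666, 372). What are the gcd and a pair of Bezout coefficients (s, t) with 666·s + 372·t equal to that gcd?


Euclidean algorithm on (666, 372) — divide until remainder is 0:
  666 = 1 · 372 + 294
  372 = 1 · 294 + 78
  294 = 3 · 78 + 60
  78 = 1 · 60 + 18
  60 = 3 · 18 + 6
  18 = 3 · 6 + 0
gcd(666, 372) = 6.
Track Bezout coefficients alongside the remainders: start with r₀ = 666 = a·1 + b·0 (s = 1, t = 0) and r₁ = 372 = a·0 + b·1 (s = 0, t = 1); each new remainder r_{k+1} = r_{k-1} − q_k·r_k inherits s_{k+1} = s_{k-1} − q_k·s_k, t_{k+1} = t_{k-1} − q_k·t_k, so r_k = a·s_k + b·t_k at every step:
  q = 1: r = 294, s = 1 − 1·0 = 1, t = 0 − 1·1 = -1  (check: 666·1 + 372·(-1) = 294)
  q = 1: r = 78, s = 0 − 1·1 = -1, t = 1 − 1·(-1) = 2  (check: 666·(-1) + 372·2 = 78)
  q = 3: r = 60, s = 1 − 3·(-1) = 4, t = -1 − 3·2 = -7  (check: 666·4 + 372·(-7) = 60)
  q = 1: r = 18, s = -1 − 1·4 = -5, t = 2 − 1·(-7) = 9  (check: 666·(-5) + 372·9 = 18)
  q = 3: r = 6, s = 4 − 3·(-5) = 19, t = -7 − 3·9 = -34  (check: 666·19 + 372·(-34) = 6)
The row with r = 6 (the gcd) gives the Bezout coefficients s = 19, t = -34.
Result: 666 · (19) + 372 · (-34) = 6.

gcd(666, 372) = 6; s = 19, t = -34 (check: 666·19 + 372·(-34) = 6).


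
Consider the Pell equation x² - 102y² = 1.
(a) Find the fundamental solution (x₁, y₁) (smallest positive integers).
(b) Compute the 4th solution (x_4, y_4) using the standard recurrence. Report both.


Step 1: Find the fundamental solution (x₁, y₁) of x² - 102y² = 1.
  Expand √102 as a continued fraction. a₀ = ⌊√102⌋ = 10; iterate m_{k+1} = d_k·a_k − m_k, d_{k+1} = (102 − m_{k+1}²)/d_k, a_{k+1} = ⌊(a₀ + m_{k+1})/d_{k+1}⌋ (starting m₀ = 0, d₀ = 1), with convergents p_k = a_k·p_{k-1} + p_{k-2}, q_k = a_k·q_{k-1} + q_{k-2} (p₋₁ = 1, q₋₁ = 0):
  k = 0: a₀ = 10; p₀/q₀ = 10/1; p₀² − 102·q₀² = 100 − 102 = -2.
  k = 1: m = 10, d = 2, a = ⌊(10 + 10)/2⌋ = 10; p/q = (10·10 + 1)/(10·1 + 0) = 101/10; p² − 102·q² = 10201 − 10200 = 1.
  The first convergent with p² − 102·q² = 1 gives the fundamental solution (x₁, y₁) = (101, 10).
Step 2: Apply the recurrence (x_{n+1}, y_{n+1}) = (x₁x_n + 102y₁y_n, x₁y_n + y₁x_n) repeatedly.
  From (x_1, y_1) = (101, 10): x_2 = 101·101 + 102·10·10 = 20401; y_2 = 101·10 + 10·101 = 2020.
  From (x_2, y_2) = (20401, 2020): x_3 = 101·20401 + 102·10·2020 = 4120901; y_3 = 101·2020 + 10·20401 = 408030.
  From (x_3, y_3) = (4120901, 408030): x_4 = 101·4120901 + 102·10·408030 = 832401601; y_4 = 101·408030 + 10·4120901 = 82420040.
Step 3: Verify x_4² - 102·y_4² = 692892425347363201 - 692892425347363200 = 1 (should be 1). ✓

(x_1, y_1) = (101, 10); (x_4, y_4) = (832401601, 82420040).


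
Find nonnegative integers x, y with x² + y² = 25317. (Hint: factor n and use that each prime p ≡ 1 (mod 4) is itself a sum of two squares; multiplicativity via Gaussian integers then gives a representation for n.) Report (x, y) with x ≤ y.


Step 1: Factor n = 25317 = 3^2 · 29 · 97.
Step 2: Check the mod-4 condition on each prime factor: 3 ≡ 3 (mod 4), exponent 2 (must be even); 29 ≡ 1 (mod 4), exponent 1; 97 ≡ 1 (mod 4), exponent 1.
All primes ≡ 3 (mod 4) appear to even exponent (or don't appear), so by the two-squares theorem n IS expressible as a sum of two squares.
Step 3: Build a representation. Group n = k² · m with k = 3 and m = 29 · 97 = 2813 (a product of primes ≡ 1 (mod 4)); a representation of m scales to one of n via (k·x)² + (k·y)² = k²(x² + y²). Each prime p ≡ 1 (mod 4) is itself a sum of two squares; find a² by testing p − a² for a perfect square:
  29: 29 − 1² = 28, 29 − 2² = 25 = 5² ⇒ 29 = 2² + 5².
  97: 97 − 1² = 96, 97 − 2² = 93, 97 − 3² = 88, 97 − 4² = 81 = 9² ⇒ 97 = 4² + 9².
  Combine using the Brahmagupta–Fibonacci identity (a² + b²)(c² + d²) = (ac − bd)² + (ad + bc)² = (ac + bd)² + (ad − bc)²:
  29 · 97 = 2813: from (2² + 5²)(4² + 9²), take (2·4 − 5·9, 2·9 + 5·4) = (8 − 45, 18 + 20) = (-37, 38); dropping signs (only squares matter) gives (37, 38); check 37² + 38² = 1369 + 1444 = 2813 ✓.
  Scale by k = 3: (3·37, 3·38) = (111, 114).
Step 4: Order so x ≤ y and verify: 111² + 114² = 12321 + 12996 = 25317 = n. ✓

n = 25317 = 111² + 114² (one valid representation with x ≤ y).


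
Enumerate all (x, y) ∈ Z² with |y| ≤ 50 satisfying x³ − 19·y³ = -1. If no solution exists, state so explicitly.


The equation is x³ - 19y³ = -1. For fixed y, x³ = 19·y³ − 1, so a solution requires the RHS to be a perfect cube.
Strategy: iterate y from -50 to 50, compute RHS = 19·y³ − 1, and check whether it is a (positive or negative) perfect cube.
Check small values of y:
  y = 0: RHS = -1 = (-1)³ ⇒ x = -1 works.
  y = 1: RHS = 18 is not a perfect cube.
  y = -1: RHS = -20 is not a perfect cube.
  y = 2: RHS = 151 is not a perfect cube.
  y = -2: RHS = -153 is not a perfect cube.
  y = 3: RHS = 512 = (8)³ ⇒ x = 8 works.
  y = -3: RHS = -514 is not a perfect cube.
Continuing the search up to |y| = 50 finds no further solutions beyond those listed.
Collected solutions: (-1, 0), (8, 3).

Solutions (with |y| ≤ 50): (-1, 0), (8, 3).


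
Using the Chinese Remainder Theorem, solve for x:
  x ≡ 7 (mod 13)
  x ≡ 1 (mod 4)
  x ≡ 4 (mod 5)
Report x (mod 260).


Moduli 13, 4, 5 are pairwise coprime; by CRT there is a unique solution modulo M = 13 · 4 · 5 = 260.
Solve pairwise, accumulating the modulus:
  Start with x ≡ 7 (mod 13).
  Combine with x ≡ 1 (mod 4): since gcd(13, 4) = 1, we get a unique residue mod 52.
    Write x = 7 + 13·t and substitute into x ≡ 1 (mod 4): 13·t ≡ 1 − 7 = -6 (mod 4).
    Reduce coefficients mod 4: 1·t ≡ 2 (mod 4).
    So t ≡ 2 (mod 4).
    Then x = 7 + 13·2 = 33, valid modulo lcm(13, 4) = 52: x ≡ 33 (mod 52).
  Combine with x ≡ 4 (mod 5): since gcd(52, 5) = 1, we get a unique residue mod 260.
    Write x = 33 + 52·t and substitute into x ≡ 4 (mod 5): 52·t ≡ 4 − 33 = -29 (mod 5).
    Reduce coefficients mod 5: 2·t ≡ 1 (mod 5).
    The inverse of 2 mod 5 is 3 (since 2·3 = 6 = 1·5 + 1), so t ≡ 3·1 = 3 ≡ 3 (mod 5).
    Then x = 33 + 52·3 = 189, valid modulo lcm(52, 5) = 260: x ≡ 189 (mod 260).
Verify: 189 mod 13 = 7 ✓, 189 mod 4 = 1 ✓, 189 mod 5 = 4 ✓.

x ≡ 189 (mod 260).


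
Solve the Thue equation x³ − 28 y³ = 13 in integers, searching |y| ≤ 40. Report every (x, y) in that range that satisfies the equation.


The equation is x³ - 28y³ = 13. For fixed y, x³ = 28·y³ + 13, so a solution requires the RHS to be a perfect cube.
Strategy: iterate y from -40 to 40, compute RHS = 28·y³ + 13, and check whether it is a (positive or negative) perfect cube.
Check small values of y:
  y = 0: RHS = 13 is not a perfect cube.
  y = 1: RHS = 41 is not a perfect cube.
  y = -1: RHS = -15 is not a perfect cube.
  y = 2: RHS = 237 is not a perfect cube.
  y = -2: RHS = -211 is not a perfect cube.
  y = 3: RHS = 769 is not a perfect cube.
  y = -3: RHS = -743 is not a perfect cube.
Continuing the search up to |y| = 40 finds no solutions either.
No (x, y) in the scanned range satisfies the equation.

No integer solutions with |y| ≤ 40.


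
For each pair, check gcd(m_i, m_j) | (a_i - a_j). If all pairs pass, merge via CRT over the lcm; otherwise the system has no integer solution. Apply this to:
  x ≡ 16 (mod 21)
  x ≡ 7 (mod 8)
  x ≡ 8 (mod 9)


Moduli 21, 8, 9 are not pairwise coprime, so CRT works modulo lcm(m_i) when all pairwise compatibility conditions hold.
Pairwise compatibility: gcd(m_i, m_j) must divide a_i - a_j for every pair.
Merge one congruence at a time:
  Start: x ≡ 16 (mod 21).
  Combine with x ≡ 7 (mod 8): gcd(21, 8) = 1; 7 - 16 = -9, which IS divisible by 1, so compatible.
    Write x = 16 + 21·t and substitute into x ≡ 7 (mod 8): 21·t ≡ 7 − 16 = -9 (mod 8).
    Reduce coefficients mod 8: 5·t ≡ 7 (mod 8).
    The inverse of 5 mod 8 is 5 (since 5·5 = 25 = 3·8 + 1), so t ≡ 5·7 = 35 ≡ 3 (mod 8).
    Then x = 16 + 21·3 = 79, valid modulo lcm(21, 8) = 168: x ≡ 79 (mod 168).
  Combine with x ≡ 8 (mod 9): gcd(168, 9) = 3, and 8 - 79 = -71 is NOT divisible by 3.
    ⇒ system is inconsistent (no integer solution).

No solution (the system is inconsistent).


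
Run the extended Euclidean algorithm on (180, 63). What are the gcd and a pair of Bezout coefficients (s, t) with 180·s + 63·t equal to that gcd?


Euclidean algorithm on (180, 63) — divide until remainder is 0:
  180 = 2 · 63 + 54
  63 = 1 · 54 + 9
  54 = 6 · 9 + 0
gcd(180, 63) = 9.
Track Bezout coefficients alongside the remainders: start with r₀ = 180 = a·1 + b·0 (s = 1, t = 0) and r₁ = 63 = a·0 + b·1 (s = 0, t = 1); each new remainder r_{k+1} = r_{k-1} − q_k·r_k inherits s_{k+1} = s_{k-1} − q_k·s_k, t_{k+1} = t_{k-1} − q_k·t_k, so r_k = a·s_k + b·t_k at every step:
  q = 2: r = 54, s = 1 − 2·0 = 1, t = 0 − 2·1 = -2  (check: 180·1 + 63·(-2) = 54)
  q = 1: r = 9, s = 0 − 1·1 = -1, t = 1 − 1·(-2) = 3  (check: 180·(-1) + 63·3 = 9)
The row with r = 9 (the gcd) gives the Bezout coefficients s = -1, t = 3.
Result: 180 · (-1) + 63 · (3) = 9.

gcd(180, 63) = 9; s = -1, t = 3 (check: 180·(-1) + 63·3 = 9).


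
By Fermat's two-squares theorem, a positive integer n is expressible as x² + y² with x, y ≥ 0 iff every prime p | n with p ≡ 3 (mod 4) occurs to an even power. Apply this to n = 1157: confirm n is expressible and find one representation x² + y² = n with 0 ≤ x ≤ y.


Step 1: Factor n = 1157 = 13 · 89.
Step 2: Check the mod-4 condition on each prime factor: 13 ≡ 1 (mod 4), exponent 1; 89 ≡ 1 (mod 4), exponent 1.
All primes ≡ 3 (mod 4) appear to even exponent (or don't appear), so by the two-squares theorem n IS expressible as a sum of two squares.
Step 3: Build a representation. Here n = 13 · 89 is a product of primes ≡ 1 (mod 4). Each prime p ≡ 1 (mod 4) is itself a sum of two squares; find a² by testing p − a² for a perfect square:
  13: 13 − 1² = 12, 13 − 2² = 9 = 3² ⇒ 13 = 2² + 3².
  89: 89 − 1² = 88, 89 − 2² = 85, 89 − 3² = 80, 89 − 4² = 73, 89 − 5² = 64 = 8² ⇒ 89 = 5² + 8².
  Combine using the Brahmagupta–Fibonacci identity (a² + b²)(c² + d²) = (ac − bd)² + (ad + bc)² = (ac + bd)² + (ad − bc)²:
  13 · 89 = 1157: from (2² + 3²)(5² + 8²), take (2·5 − 3·8, 2·8 + 3·5) = (10 − 24, 16 + 15) = (-14, 31); dropping signs (only squares matter) gives (14, 31); check 14² + 31² = 196 + 961 = 1157 ✓.
Step 4: Order so x ≤ y and verify: 14² + 31² = 196 + 961 = 1157 = n. ✓

n = 1157 = 14² + 31² (one valid representation with x ≤ y).


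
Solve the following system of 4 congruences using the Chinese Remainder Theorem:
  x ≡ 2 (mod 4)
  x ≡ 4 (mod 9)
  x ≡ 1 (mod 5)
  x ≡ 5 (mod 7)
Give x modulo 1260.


Product of moduli M = 4 · 9 · 5 · 7 = 1260.
Merge one congruence at a time:
  Start: x ≡ 2 (mod 4).
  Combine with x ≡ 4 (mod 9); new modulus lcm = 36.
    Write x = 2 + 4·t and substitute into x ≡ 4 (mod 9): 4·t ≡ 4 − 2 = 2 (mod 9).
    The inverse of 4 mod 9 is 7 (since 4·7 = 28 = 3·9 + 1), so t ≡ 7·2 = 14 ≡ 5 (mod 9).
    Then x = 2 + 4·5 = 22, valid modulo lcm(4, 9) = 36: x ≡ 22 (mod 36).
  Combine with x ≡ 1 (mod 5); new modulus lcm = 180.
    Write x = 22 + 36·t and substitute into x ≡ 1 (mod 5): 36·t ≡ 1 − 22 = -21 (mod 5).
    Reduce coefficients mod 5: 1·t ≡ 4 (mod 5).
    So t ≡ 4 (mod 5).
    Then x = 22 + 36·4 = 166, valid modulo lcm(36, 5) = 180: x ≡ 166 (mod 180).
  Combine with x ≡ 5 (mod 7); new modulus lcm = 1260.
    Write x = 166 + 180·t and substitute into x ≡ 5 (mod 7): 180·t ≡ 5 − 166 = -161 (mod 7).
    Reduce coefficients mod 7: 5·t ≡ 0 (mod 7).
    The inverse of 5 mod 7 is 3 (since 5·3 = 15 = 2·7 + 1), so t ≡ 3·0 = 0 ≡ 0 (mod 7).
    Then x = 166 + 180·0 = 166, valid modulo lcm(180, 7) = 1260: x ≡ 166 (mod 1260).
Verify against each original: 166 mod 4 = 2, 166 mod 9 = 4, 166 mod 5 = 1, 166 mod 7 = 5.

x ≡ 166 (mod 1260).


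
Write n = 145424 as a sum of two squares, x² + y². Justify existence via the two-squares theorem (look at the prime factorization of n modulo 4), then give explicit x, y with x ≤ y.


Step 1: Factor n = 145424 = 2^4 · 61 · 149.
Step 2: Check the mod-4 condition on each prime factor: 2 = 2 (special); 61 ≡ 1 (mod 4), exponent 1; 149 ≡ 1 (mod 4), exponent 1.
All primes ≡ 3 (mod 4) appear to even exponent (or don't appear), so by the two-squares theorem n IS expressible as a sum of two squares.
Step 3: Build a representation. Group n = k² · m with k = 4 and m = 61 · 149 = 9089 (a product of primes ≡ 1 (mod 4)); a representation of m scales to one of n via (k·x)² + (k·y)² = k²(x² + y²). Each prime p ≡ 1 (mod 4) is itself a sum of two squares; find a² by testing p − a² for a perfect square:
  61: 61 − 1² = 60, 61 − 2² = 57, 61 − 3² = 52, 61 − 4² = 45, 61 − 5² = 36 = 6² ⇒ 61 = 5² + 6².
  149: 149 − 1² = 148, 149 − 2² = 145, 149 − 3² = 140, 149 − 4² = 133, 149 − 5² = 124, 149 − 6² = 113, 149 − 7² = 100 = 10² ⇒ 149 = 7² + 10².
  Combine using the Brahmagupta–Fibonacci identity (a² + b²)(c² + d²) = (ac − bd)² + (ad + bc)² = (ac + bd)² + (ad − bc)²:
  61 · 149 = 9089: from (5² + 6²)(7² + 10²), take (5·7 − 6·10, 5·10 + 6·7) = (35 − 60, 50 + 42) = (-25, 92); dropping signs (only squares matter) gives (25, 92); check 25² + 92² = 625 + 8464 = 9089 ✓.
  Scale by k = 4: (4·25, 4·92) = (100, 368).
Step 4: Order so x ≤ y and verify: 100² + 368² = 10000 + 135424 = 145424 = n. ✓

n = 145424 = 100² + 368² (one valid representation with x ≤ y).


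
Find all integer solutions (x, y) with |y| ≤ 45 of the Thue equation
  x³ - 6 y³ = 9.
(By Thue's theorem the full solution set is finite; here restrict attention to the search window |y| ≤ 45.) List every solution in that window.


The equation is x³ - 6y³ = 9. For fixed y, x³ = 6·y³ + 9, so a solution requires the RHS to be a perfect cube.
Strategy: iterate y from -45 to 45, compute RHS = 6·y³ + 9, and check whether it is a (positive or negative) perfect cube.
Check small values of y:
  y = 0: RHS = 9 is not a perfect cube.
  y = 1: RHS = 15 is not a perfect cube.
  y = -1: RHS = 3 is not a perfect cube.
  y = 2: RHS = 57 is not a perfect cube.
  y = -2: RHS = -39 is not a perfect cube.
  y = 3: RHS = 171 is not a perfect cube.
  y = -3: RHS = -153 is not a perfect cube.
Continuing the search up to |y| = 45 finds no solutions either.
No (x, y) in the scanned range satisfies the equation.

No integer solutions with |y| ≤ 45.


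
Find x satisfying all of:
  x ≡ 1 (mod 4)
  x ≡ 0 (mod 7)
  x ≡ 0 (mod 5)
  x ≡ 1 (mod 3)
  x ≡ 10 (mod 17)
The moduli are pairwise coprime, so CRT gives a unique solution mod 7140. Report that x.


Product of moduli M = 4 · 7 · 5 · 3 · 17 = 7140.
Merge one congruence at a time:
  Start: x ≡ 1 (mod 4).
  Combine with x ≡ 0 (mod 7); new modulus lcm = 28.
    Write x = 1 + 4·t and substitute into x ≡ 0 (mod 7): 4·t ≡ 0 − 1 = -1 (mod 7).
    Reduce coefficients mod 7: 4·t ≡ 6 (mod 7).
    The inverse of 4 mod 7 is 2 (since 4·2 = 8 = 1·7 + 1), so t ≡ 2·6 = 12 ≡ 5 (mod 7).
    Then x = 1 + 4·5 = 21, valid modulo lcm(4, 7) = 28: x ≡ 21 (mod 28).
  Combine with x ≡ 0 (mod 5); new modulus lcm = 140.
    Write x = 21 + 28·t and substitute into x ≡ 0 (mod 5): 28·t ≡ 0 − 21 = -21 (mod 5).
    Reduce coefficients mod 5: 3·t ≡ 4 (mod 5).
    The inverse of 3 mod 5 is 2 (since 3·2 = 6 = 1·5 + 1), so t ≡ 2·4 = 8 ≡ 3 (mod 5).
    Then x = 21 + 28·3 = 105, valid modulo lcm(28, 5) = 140: x ≡ 105 (mod 140).
  Combine with x ≡ 1 (mod 3); new modulus lcm = 420.
    Write x = 105 + 140·t and substitute into x ≡ 1 (mod 3): 140·t ≡ 1 − 105 = -104 (mod 3).
    Reduce coefficients mod 3: 2·t ≡ 1 (mod 3).
    The inverse of 2 mod 3 is 2 (since 2·2 = 4 = 1·3 + 1), so t ≡ 2·1 = 2 ≡ 2 (mod 3).
    Then x = 105 + 140·2 = 385, valid modulo lcm(140, 3) = 420: x ≡ 385 (mod 420).
  Combine with x ≡ 10 (mod 17); new modulus lcm = 7140.
    Write x = 385 + 420·t and substitute into x ≡ 10 (mod 17): 420·t ≡ 10 − 385 = -375 (mod 17).
    Reduce coefficients mod 17: 12·t ≡ 16 (mod 17).
    The inverse of 12 mod 17 is 10 (since 12·10 = 120 = 7·17 + 1), so t ≡ 10·16 = 160 ≡ 7 (mod 17).
    Then x = 385 + 420·7 = 3325, valid modulo lcm(420, 17) = 7140: x ≡ 3325 (mod 7140).
Verify against each original: 3325 mod 4 = 1, 3325 mod 7 = 0, 3325 mod 5 = 0, 3325 mod 3 = 1, 3325 mod 17 = 10.

x ≡ 3325 (mod 7140).


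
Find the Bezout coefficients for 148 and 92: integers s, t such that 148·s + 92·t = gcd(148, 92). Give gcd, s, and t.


Euclidean algorithm on (148, 92) — divide until remainder is 0:
  148 = 1 · 92 + 56
  92 = 1 · 56 + 36
  56 = 1 · 36 + 20
  36 = 1 · 20 + 16
  20 = 1 · 16 + 4
  16 = 4 · 4 + 0
gcd(148, 92) = 4.
Track Bezout coefficients alongside the remainders: start with r₀ = 148 = a·1 + b·0 (s = 1, t = 0) and r₁ = 92 = a·0 + b·1 (s = 0, t = 1); each new remainder r_{k+1} = r_{k-1} − q_k·r_k inherits s_{k+1} = s_{k-1} − q_k·s_k, t_{k+1} = t_{k-1} − q_k·t_k, so r_k = a·s_k + b·t_k at every step:
  q = 1: r = 56, s = 1 − 1·0 = 1, t = 0 − 1·1 = -1  (check: 148·1 + 92·(-1) = 56)
  q = 1: r = 36, s = 0 − 1·1 = -1, t = 1 − 1·(-1) = 2  (check: 148·(-1) + 92·2 = 36)
  q = 1: r = 20, s = 1 − 1·(-1) = 2, t = -1 − 1·2 = -3  (check: 148·2 + 92·(-3) = 20)
  q = 1: r = 16, s = -1 − 1·2 = -3, t = 2 − 1·(-3) = 5  (check: 148·(-3) + 92·5 = 16)
  q = 1: r = 4, s = 2 − 1·(-3) = 5, t = -3 − 1·5 = -8  (check: 148·5 + 92·(-8) = 4)
The row with r = 4 (the gcd) gives the Bezout coefficients s = 5, t = -8.
Result: 148 · (5) + 92 · (-8) = 4.

gcd(148, 92) = 4; s = 5, t = -8 (check: 148·5 + 92·(-8) = 4).


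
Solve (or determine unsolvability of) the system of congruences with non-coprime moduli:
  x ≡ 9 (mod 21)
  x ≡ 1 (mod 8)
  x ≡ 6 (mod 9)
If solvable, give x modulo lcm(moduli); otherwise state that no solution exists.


Moduli 21, 8, 9 are not pairwise coprime, so CRT works modulo lcm(m_i) when all pairwise compatibility conditions hold.
Pairwise compatibility: gcd(m_i, m_j) must divide a_i - a_j for every pair.
Merge one congruence at a time:
  Start: x ≡ 9 (mod 21).
  Combine with x ≡ 1 (mod 8): gcd(21, 8) = 1; 1 - 9 = -8, which IS divisible by 1, so compatible.
    Write x = 9 + 21·t and substitute into x ≡ 1 (mod 8): 21·t ≡ 1 − 9 = -8 (mod 8).
    Reduce coefficients mod 8: 5·t ≡ 0 (mod 8).
    The inverse of 5 mod 8 is 5 (since 5·5 = 25 = 3·8 + 1), so t ≡ 5·0 = 0 ≡ 0 (mod 8).
    Then x = 9 + 21·0 = 9, valid modulo lcm(21, 8) = 168: x ≡ 9 (mod 168).
  Combine with x ≡ 6 (mod 9): gcd(168, 9) = 3; 6 - 9 = -3, which IS divisible by 3, so compatible.
    Write x = 9 + 168·t and substitute into x ≡ 6 (mod 9): 168·t ≡ 6 − 9 = -3 (mod 9).
    Divide the congruence (and modulus) by g = 3: 56·t ≡ -1 (mod 3).
    Reduce coefficients mod 3: 2·t ≡ 2 (mod 3).
    The inverse of 2 mod 3 is 2 (since 2·2 = 4 = 1·3 + 1), so t ≡ 2·2 = 4 ≡ 1 (mod 3).
    Then x = 9 + 168·1 = 177, valid modulo lcm(168, 9) = 504: x ≡ 177 (mod 504).
Verify: 177 mod 21 = 9, 177 mod 8 = 1, 177 mod 9 = 6.

x ≡ 177 (mod 504).


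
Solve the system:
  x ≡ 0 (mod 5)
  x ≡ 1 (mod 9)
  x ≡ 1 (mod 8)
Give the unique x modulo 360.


Moduli 5, 9, 8 are pairwise coprime; by CRT there is a unique solution modulo M = 5 · 9 · 8 = 360.
Solve pairwise, accumulating the modulus:
  Start with x ≡ 0 (mod 5).
  Combine with x ≡ 1 (mod 9): since gcd(5, 9) = 1, we get a unique residue mod 45.
    Write x = 0 + 5·t and substitute into x ≡ 1 (mod 9): 5·t ≡ 1 − 0 = 1 (mod 9).
    The inverse of 5 mod 9 is 2 (since 5·2 = 10 = 1·9 + 1), so t ≡ 2·1 = 2 ≡ 2 (mod 9).
    Then x = 0 + 5·2 = 10, valid modulo lcm(5, 9) = 45: x ≡ 10 (mod 45).
  Combine with x ≡ 1 (mod 8): since gcd(45, 8) = 1, we get a unique residue mod 360.
    Write x = 10 + 45·t and substitute into x ≡ 1 (mod 8): 45·t ≡ 1 − 10 = -9 (mod 8).
    Reduce coefficients mod 8: 5·t ≡ 7 (mod 8).
    The inverse of 5 mod 8 is 5 (since 5·5 = 25 = 3·8 + 1), so t ≡ 5·7 = 35 ≡ 3 (mod 8).
    Then x = 10 + 45·3 = 145, valid modulo lcm(45, 8) = 360: x ≡ 145 (mod 360).
Verify: 145 mod 5 = 0 ✓, 145 mod 9 = 1 ✓, 145 mod 8 = 1 ✓.

x ≡ 145 (mod 360).


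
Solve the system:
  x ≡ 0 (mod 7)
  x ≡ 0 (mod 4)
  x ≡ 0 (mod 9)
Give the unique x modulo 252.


Moduli 7, 4, 9 are pairwise coprime; by CRT there is a unique solution modulo M = 7 · 4 · 9 = 252.
Solve pairwise, accumulating the modulus:
  Start with x ≡ 0 (mod 7).
  Combine with x ≡ 0 (mod 4): since gcd(7, 4) = 1, we get a unique residue mod 28.
    Write x = 0 + 7·t and substitute into x ≡ 0 (mod 4): 7·t ≡ 0 − 0 = 0 (mod 4).
    Reduce coefficients mod 4: 3·t ≡ 0 (mod 4).
    The inverse of 3 mod 4 is 3 (since 3·3 = 9 = 2·4 + 1), so t ≡ 3·0 = 0 ≡ 0 (mod 4).
    Then x = 0 + 7·0 = 0, valid modulo lcm(7, 4) = 28: x ≡ 0 (mod 28).
  Combine with x ≡ 0 (mod 9): since gcd(28, 9) = 1, we get a unique residue mod 252.
    Write x = 0 + 28·t and substitute into x ≡ 0 (mod 9): 28·t ≡ 0 − 0 = 0 (mod 9).
    Reduce coefficients mod 9: 1·t ≡ 0 (mod 9).
    So t ≡ 0 (mod 9).
    Then x = 0 + 28·0 = 0, valid modulo lcm(28, 9) = 252: x ≡ 0 (mod 252).
Verify: 0 mod 7 = 0 ✓, 0 mod 4 = 0 ✓, 0 mod 9 = 0 ✓.

x ≡ 0 (mod 252).


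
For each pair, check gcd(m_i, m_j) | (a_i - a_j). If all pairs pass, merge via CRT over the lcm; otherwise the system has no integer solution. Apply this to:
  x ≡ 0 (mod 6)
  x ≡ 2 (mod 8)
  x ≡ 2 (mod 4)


Moduli 6, 8, 4 are not pairwise coprime, so CRT works modulo lcm(m_i) when all pairwise compatibility conditions hold.
Pairwise compatibility: gcd(m_i, m_j) must divide a_i - a_j for every pair.
Merge one congruence at a time:
  Start: x ≡ 0 (mod 6).
  Combine with x ≡ 2 (mod 8): gcd(6, 8) = 2; 2 - 0 = 2, which IS divisible by 2, so compatible.
    Write x = 0 + 6·t and substitute into x ≡ 2 (mod 8): 6·t ≡ 2 − 0 = 2 (mod 8).
    Divide the congruence (and modulus) by g = 2: 3·t ≡ 1 (mod 4).
    The inverse of 3 mod 4 is 3 (since 3·3 = 9 = 2·4 + 1), so t ≡ 3·1 = 3 ≡ 3 (mod 4).
    Then x = 0 + 6·3 = 18, valid modulo lcm(6, 8) = 24: x ≡ 18 (mod 24).
  Combine with x ≡ 2 (mod 4): gcd(24, 4) = 4; 2 - 18 = -16, which IS divisible by 4, so compatible.
    Write x = 18 + 24·t and substitute into x ≡ 2 (mod 4): 24·t ≡ 2 − 18 = -16 (mod 4).
    Divide the congruence (and modulus) by g = 4: 6·t ≡ -4 (mod 1).
    Modulo 1 every t works; take t = 0.
    Then x = 18 + 24·0 = 18, valid modulo lcm(24, 4) = 24: x ≡ 18 (mod 24).
Verify: 18 mod 6 = 0, 18 mod 8 = 2, 18 mod 4 = 2.

x ≡ 18 (mod 24).


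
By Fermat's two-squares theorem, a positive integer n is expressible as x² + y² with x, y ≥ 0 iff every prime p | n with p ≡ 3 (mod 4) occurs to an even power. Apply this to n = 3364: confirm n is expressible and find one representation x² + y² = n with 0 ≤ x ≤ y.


Step 1: Factor n = 3364 = 2^2 · 29^2.
Step 2: Check the mod-4 condition on each prime factor: 2 = 2 (special); 29 ≡ 1 (mod 4), exponent 2.
All primes ≡ 3 (mod 4) appear to even exponent (or don't appear), so by the two-squares theorem n IS expressible as a sum of two squares.
Step 3: Build a representation. Group n = k² · m with k = 2 and m = 29 · 29 = 841 (a product of primes ≡ 1 (mod 4)); a representation of m scales to one of n via (k·x)² + (k·y)² = k²(x² + y²). Each prime p ≡ 1 (mod 4) is itself a sum of two squares; find a² by testing p − a² for a perfect square:
  29: 29 − 1² = 28, 29 − 2² = 25 = 5² ⇒ 29 = 2² + 5².
  Combine using the Brahmagupta–Fibonacci identity (a² + b²)(c² + d²) = (ac − bd)² + (ad + bc)² = (ac + bd)² + (ad − bc)²:
  29 · 29 = 841: from (2² + 5²)(2² + 5²), take (2·2 − 5·5, 2·5 + 5·2) = (4 − 25, 10 + 10) = (-21, 20); dropping signs (only squares matter) gives (21, 20); check 21² + 20² = 441 + 400 = 841 ✓.
  Scale by k = 2: (2·21, 2·20) = (42, 40).
Step 4: Order so x ≤ y and verify: 40² + 42² = 1600 + 1764 = 3364 = n. ✓

n = 3364 = 40² + 42² (one valid representation with x ≤ y).


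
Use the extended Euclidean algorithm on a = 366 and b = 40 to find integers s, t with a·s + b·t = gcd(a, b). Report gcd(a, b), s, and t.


Euclidean algorithm on (366, 40) — divide until remainder is 0:
  366 = 9 · 40 + 6
  40 = 6 · 6 + 4
  6 = 1 · 4 + 2
  4 = 2 · 2 + 0
gcd(366, 40) = 2.
Track Bezout coefficients alongside the remainders: start with r₀ = 366 = a·1 + b·0 (s = 1, t = 0) and r₁ = 40 = a·0 + b·1 (s = 0, t = 1); each new remainder r_{k+1} = r_{k-1} − q_k·r_k inherits s_{k+1} = s_{k-1} − q_k·s_k, t_{k+1} = t_{k-1} − q_k·t_k, so r_k = a·s_k + b·t_k at every step:
  q = 9: r = 6, s = 1 − 9·0 = 1, t = 0 − 9·1 = -9  (check: 366·1 + 40·(-9) = 6)
  q = 6: r = 4, s = 0 − 6·1 = -6, t = 1 − 6·(-9) = 55  (check: 366·(-6) + 40·55 = 4)
  q = 1: r = 2, s = 1 − 1·(-6) = 7, t = -9 − 1·55 = -64  (check: 366·7 + 40·(-64) = 2)
The row with r = 2 (the gcd) gives the Bezout coefficients s = 7, t = -64.
Result: 366 · (7) + 40 · (-64) = 2.

gcd(366, 40) = 2; s = 7, t = -64 (check: 366·7 + 40·(-64) = 2).
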